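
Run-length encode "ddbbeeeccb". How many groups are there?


Input: ddbbeeeccb
Scanning for consecutive runs:
  Group 1: 'd' x 2 (positions 0-1)
  Group 2: 'b' x 2 (positions 2-3)
  Group 3: 'e' x 3 (positions 4-6)
  Group 4: 'c' x 2 (positions 7-8)
  Group 5: 'b' x 1 (positions 9-9)
Total groups: 5

5


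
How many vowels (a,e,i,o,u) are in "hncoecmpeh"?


Input: hncoecmpeh
Checking each character:
  'h' at position 0: consonant
  'n' at position 1: consonant
  'c' at position 2: consonant
  'o' at position 3: vowel (running total: 1)
  'e' at position 4: vowel (running total: 2)
  'c' at position 5: consonant
  'm' at position 6: consonant
  'p' at position 7: consonant
  'e' at position 8: vowel (running total: 3)
  'h' at position 9: consonant
Total vowels: 3

3


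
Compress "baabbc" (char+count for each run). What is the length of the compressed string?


Input: baabbc
Runs:
  'b' x 1 => "b1"
  'a' x 2 => "a2"
  'b' x 2 => "b2"
  'c' x 1 => "c1"
Compressed: "b1a2b2c1"
Compressed length: 8

8


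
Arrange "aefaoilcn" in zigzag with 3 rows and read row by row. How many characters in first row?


Zigzag "aefaoilcn" into 3 rows:
Placing characters:
  'a' => row 0
  'e' => row 1
  'f' => row 2
  'a' => row 1
  'o' => row 0
  'i' => row 1
  'l' => row 2
  'c' => row 1
  'n' => row 0
Rows:
  Row 0: "aon"
  Row 1: "eaic"
  Row 2: "fl"
First row length: 3

3


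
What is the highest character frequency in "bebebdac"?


Input: bebebdac
Character counts:
  'a': 1
  'b': 3
  'c': 1
  'd': 1
  'e': 2
Maximum frequency: 3

3


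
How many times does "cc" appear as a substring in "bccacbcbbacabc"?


Searching for "cc" in "bccacbcbbacabc"
Scanning each position:
  Position 0: "bc" => no
  Position 1: "cc" => MATCH
  Position 2: "ca" => no
  Position 3: "ac" => no
  Position 4: "cb" => no
  Position 5: "bc" => no
  Position 6: "cb" => no
  Position 7: "bb" => no
  Position 8: "ba" => no
  Position 9: "ac" => no
  Position 10: "ca" => no
  Position 11: "ab" => no
  Position 12: "bc" => no
Total occurrences: 1

1


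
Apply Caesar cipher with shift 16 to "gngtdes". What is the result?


Caesar cipher: shift "gngtdes" by 16
  'g' (pos 6) + 16 = pos 22 = 'w'
  'n' (pos 13) + 16 = pos 3 = 'd'
  'g' (pos 6) + 16 = pos 22 = 'w'
  't' (pos 19) + 16 = pos 9 = 'j'
  'd' (pos 3) + 16 = pos 19 = 't'
  'e' (pos 4) + 16 = pos 20 = 'u'
  's' (pos 18) + 16 = pos 8 = 'i'
Result: wdwjtui

wdwjtui


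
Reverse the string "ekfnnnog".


Input: ekfnnnog
Reading characters right to left:
  Position 7: 'g'
  Position 6: 'o'
  Position 5: 'n'
  Position 4: 'n'
  Position 3: 'n'
  Position 2: 'f'
  Position 1: 'k'
  Position 0: 'e'
Reversed: gonnnfke

gonnnfke


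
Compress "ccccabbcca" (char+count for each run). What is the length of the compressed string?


Input: ccccabbcca
Runs:
  'c' x 4 => "c4"
  'a' x 1 => "a1"
  'b' x 2 => "b2"
  'c' x 2 => "c2"
  'a' x 1 => "a1"
Compressed: "c4a1b2c2a1"
Compressed length: 10

10


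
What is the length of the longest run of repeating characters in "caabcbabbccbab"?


Input: "caabcbabbccbab"
Scanning for longest run:
  Position 1 ('a'): new char, reset run to 1
  Position 2 ('a'): continues run of 'a', length=2
  Position 3 ('b'): new char, reset run to 1
  Position 4 ('c'): new char, reset run to 1
  Position 5 ('b'): new char, reset run to 1
  Position 6 ('a'): new char, reset run to 1
  Position 7 ('b'): new char, reset run to 1
  Position 8 ('b'): continues run of 'b', length=2
  Position 9 ('c'): new char, reset run to 1
  Position 10 ('c'): continues run of 'c', length=2
  Position 11 ('b'): new char, reset run to 1
  Position 12 ('a'): new char, reset run to 1
  Position 13 ('b'): new char, reset run to 1
Longest run: 'a' with length 2

2


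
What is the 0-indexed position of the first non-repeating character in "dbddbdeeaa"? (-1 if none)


Input: dbddbdeeaa
Character frequencies:
  'a': 2
  'b': 2
  'd': 4
  'e': 2
Scanning left to right for freq == 1:
  Position 0 ('d'): freq=4, skip
  Position 1 ('b'): freq=2, skip
  Position 2 ('d'): freq=4, skip
  Position 3 ('d'): freq=4, skip
  Position 4 ('b'): freq=2, skip
  Position 5 ('d'): freq=4, skip
  Position 6 ('e'): freq=2, skip
  Position 7 ('e'): freq=2, skip
  Position 8 ('a'): freq=2, skip
  Position 9 ('a'): freq=2, skip
  No unique character found => answer = -1

-1


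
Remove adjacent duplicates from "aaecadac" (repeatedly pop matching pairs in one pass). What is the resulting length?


Input: aaecadac
Stack-based adjacent duplicate removal:
  Read 'a': push. Stack: a
  Read 'a': matches stack top 'a' => pop. Stack: (empty)
  Read 'e': push. Stack: e
  Read 'c': push. Stack: ec
  Read 'a': push. Stack: eca
  Read 'd': push. Stack: ecad
  Read 'a': push. Stack: ecada
  Read 'c': push. Stack: ecadac
Final stack: "ecadac" (length 6)

6


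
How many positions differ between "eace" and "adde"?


Comparing "eace" and "adde" position by position:
  Position 0: 'e' vs 'a' => DIFFER
  Position 1: 'a' vs 'd' => DIFFER
  Position 2: 'c' vs 'd' => DIFFER
  Position 3: 'e' vs 'e' => same
Positions that differ: 3

3


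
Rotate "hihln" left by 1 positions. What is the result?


Input: "hihln", rotate left by 1
First 1 characters: "h"
Remaining characters: "ihln"
Concatenate remaining + first: "ihln" + "h" = "ihlnh"

ihlnh


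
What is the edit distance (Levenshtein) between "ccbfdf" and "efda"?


Computing edit distance: "ccbfdf" -> "efda"
DP table:
           e    f    d    a
      0    1    2    3    4
  c   1    1    2    3    4
  c   2    2    2    3    4
  b   3    3    3    3    4
  f   4    4    3    4    4
  d   5    5    4    3    4
  f   6    6    5    4    4
Edit distance = dp[6][4] = 4

4


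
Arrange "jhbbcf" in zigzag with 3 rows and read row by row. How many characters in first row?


Zigzag "jhbbcf" into 3 rows:
Placing characters:
  'j' => row 0
  'h' => row 1
  'b' => row 2
  'b' => row 1
  'c' => row 0
  'f' => row 1
Rows:
  Row 0: "jc"
  Row 1: "hbf"
  Row 2: "b"
First row length: 2

2


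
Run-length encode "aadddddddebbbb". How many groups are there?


Input: aadddddddebbbb
Scanning for consecutive runs:
  Group 1: 'a' x 2 (positions 0-1)
  Group 2: 'd' x 7 (positions 2-8)
  Group 3: 'e' x 1 (positions 9-9)
  Group 4: 'b' x 4 (positions 10-13)
Total groups: 4

4


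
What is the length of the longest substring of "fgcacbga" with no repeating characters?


Input: "fgcacbga"
Sliding window (track last position of each char):
  Position 0 ('f'): window [0,0] length 1 -- new best
  Position 1 ('g'): window [0,1] length 2 -- new best
  Position 2 ('c'): window [0,2] length 3 -- new best
  Position 3 ('a'): window [0,3] length 4 -- new best
  Position 4 ('c'): repeat (last at 2), move window start to 3
  Position 4 ('c'): window [3,4] length 2
  Position 5 ('b'): window [3,5] length 3
  Position 6 ('g'): window [3,6] length 4
  Position 7 ('a'): repeat (last at 3), move window start to 4
  Position 7 ('a'): window [4,7] length 4
Longest substring with no repeats: "fgca" with length 4

4


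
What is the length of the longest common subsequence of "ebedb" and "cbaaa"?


LCS of "ebedb" and "cbaaa"
DP table:
           c    b    a    a    a
      0    0    0    0    0    0
  e   0    0    0    0    0    0
  b   0    0    1    1    1    1
  e   0    0    1    1    1    1
  d   0    0    1    1    1    1
  b   0    0    1    1    1    1
LCS length = dp[5][5] = 1

1


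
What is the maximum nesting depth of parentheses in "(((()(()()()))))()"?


Input: "(((()(()()()))))()"
Tracking depth:
  Position 0 '(': depth becomes 1
  Position 1 '(': depth becomes 2
  Position 2 '(': depth becomes 3
  Position 3 '(': depth becomes 4
  Position 4 ')': depth becomes 3
  Position 5 '(': depth becomes 4
  Position 6 '(': depth becomes 5
  Position 7 ')': depth becomes 4
  Position 8 '(': depth becomes 5
  Position 9 ')': depth becomes 4
  Position 10 '(': depth becomes 5
  Position 11 ')': depth becomes 4
  Position 12 ')': depth becomes 3
  Position 13 ')': depth becomes 2
  Position 14 ')': depth becomes 1
  Position 15 ')': depth becomes 0
  Position 16 '(': depth becomes 1
  Position 17 ')': depth becomes 0
Maximum depth reached: 5

5


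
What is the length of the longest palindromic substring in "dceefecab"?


Input: "dceefecab"
Checking substrings for palindromes:
  [3:6] "efe" (len 3) => palindrome
  [2:4] "ee" (len 2) => palindrome
Longest palindromic substring: "efe" with length 3

3


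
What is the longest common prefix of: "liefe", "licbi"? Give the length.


Words: liefe, licbi
  Position 0: all 'l' => match
  Position 1: all 'i' => match
  Position 2: ('e', 'c') => mismatch, stop
LCP = "li" (length 2)

2


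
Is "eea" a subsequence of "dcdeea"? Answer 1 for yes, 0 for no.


Check if "eea" is a subsequence of "dcdeea"
Greedy scan:
  Position 0 ('d'): no match needed
  Position 1 ('c'): no match needed
  Position 2 ('d'): no match needed
  Position 3 ('e'): matches sub[0] = 'e'
  Position 4 ('e'): matches sub[1] = 'e'
  Position 5 ('a'): matches sub[2] = 'a'
All 3 characters matched => is a subsequence

1


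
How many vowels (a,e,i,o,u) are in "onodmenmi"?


Input: onodmenmi
Checking each character:
  'o' at position 0: vowel (running total: 1)
  'n' at position 1: consonant
  'o' at position 2: vowel (running total: 2)
  'd' at position 3: consonant
  'm' at position 4: consonant
  'e' at position 5: vowel (running total: 3)
  'n' at position 6: consonant
  'm' at position 7: consonant
  'i' at position 8: vowel (running total: 4)
Total vowels: 4

4


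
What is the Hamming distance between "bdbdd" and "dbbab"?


Comparing "bdbdd" and "dbbab" position by position:
  Position 0: 'b' vs 'd' => differ
  Position 1: 'd' vs 'b' => differ
  Position 2: 'b' vs 'b' => same
  Position 3: 'd' vs 'a' => differ
  Position 4: 'd' vs 'b' => differ
Total differences (Hamming distance): 4

4


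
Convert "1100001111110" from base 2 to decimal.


Input: "1100001111110" in base 2
Positional expansion:
  Digit '1' (value 1) x 2^12 = 4096
  Digit '1' (value 1) x 2^11 = 2048
  Digit '0' (value 0) x 2^10 = 0
  Digit '0' (value 0) x 2^9 = 0
  Digit '0' (value 0) x 2^8 = 0
  Digit '0' (value 0) x 2^7 = 0
  Digit '1' (value 1) x 2^6 = 64
  Digit '1' (value 1) x 2^5 = 32
  Digit '1' (value 1) x 2^4 = 16
  Digit '1' (value 1) x 2^3 = 8
  Digit '1' (value 1) x 2^2 = 4
  Digit '1' (value 1) x 2^1 = 2
  Digit '0' (value 0) x 2^0 = 0
Sum = 6270

6270


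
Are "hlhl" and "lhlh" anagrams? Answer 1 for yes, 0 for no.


Strings: "hlhl", "lhlh"
Sorted first:  hhll
Sorted second: hhll
Sorted forms match => anagrams

1


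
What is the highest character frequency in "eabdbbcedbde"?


Input: eabdbbcedbde
Character counts:
  'a': 1
  'b': 4
  'c': 1
  'd': 3
  'e': 3
Maximum frequency: 4

4


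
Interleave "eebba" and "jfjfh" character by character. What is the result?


Interleaving "eebba" and "jfjfh":
  Position 0: 'e' from first, 'j' from second => "ej"
  Position 1: 'e' from first, 'f' from second => "ef"
  Position 2: 'b' from first, 'j' from second => "bj"
  Position 3: 'b' from first, 'f' from second => "bf"
  Position 4: 'a' from first, 'h' from second => "ah"
Result: ejefbjbfah

ejefbjbfah


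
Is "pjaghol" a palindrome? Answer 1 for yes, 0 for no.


Input: pjaghol
Reversed: lohgajp
  Compare pos 0 ('p') with pos 6 ('l'): MISMATCH
  Compare pos 1 ('j') with pos 5 ('o'): MISMATCH
  Compare pos 2 ('a') with pos 4 ('h'): MISMATCH
Result: not a palindrome

0


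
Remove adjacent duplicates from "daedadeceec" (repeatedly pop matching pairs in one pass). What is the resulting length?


Input: daedadeceec
Stack-based adjacent duplicate removal:
  Read 'd': push. Stack: d
  Read 'a': push. Stack: da
  Read 'e': push. Stack: dae
  Read 'd': push. Stack: daed
  Read 'a': push. Stack: daeda
  Read 'd': push. Stack: daedad
  Read 'e': push. Stack: daedade
  Read 'c': push. Stack: daedadec
  Read 'e': push. Stack: daedadece
  Read 'e': matches stack top 'e' => pop. Stack: daedadec
  Read 'c': matches stack top 'c' => pop. Stack: daedade
Final stack: "daedade" (length 7)

7


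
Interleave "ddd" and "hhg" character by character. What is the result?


Interleaving "ddd" and "hhg":
  Position 0: 'd' from first, 'h' from second => "dh"
  Position 1: 'd' from first, 'h' from second => "dh"
  Position 2: 'd' from first, 'g' from second => "dg"
Result: dhdhdg

dhdhdg


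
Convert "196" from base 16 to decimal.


Input: "196" in base 16
Positional expansion:
  Digit '1' (value 1) x 16^2 = 256
  Digit '9' (value 9) x 16^1 = 144
  Digit '6' (value 6) x 16^0 = 6
Sum = 406

406


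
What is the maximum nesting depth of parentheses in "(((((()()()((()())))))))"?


Input: "(((((()()()((()())))))))"
Tracking depth:
  Position 0 '(': depth becomes 1
  Position 1 '(': depth becomes 2
  Position 2 '(': depth becomes 3
  Position 3 '(': depth becomes 4
  Position 4 '(': depth becomes 5
  Position 5 '(': depth becomes 6
  Position 6 ')': depth becomes 5
  Position 7 '(': depth becomes 6
  Position 8 ')': depth becomes 5
  Position 9 '(': depth becomes 6
  Position 10 ')': depth becomes 5
  Position 11 '(': depth becomes 6
  Position 12 '(': depth becomes 7
  Position 13 '(': depth becomes 8
  Position 14 ')': depth becomes 7
  Position 15 '(': depth becomes 8
  Position 16 ')': depth becomes 7
  Position 17 ')': depth becomes 6
  Position 18 ')': depth becomes 5
  Position 19 ')': depth becomes 4
  Position 20 ')': depth becomes 3
  Position 21 ')': depth becomes 2
  Position 22 ')': depth becomes 1
  Position 23 ')': depth becomes 0
Maximum depth reached: 8

8


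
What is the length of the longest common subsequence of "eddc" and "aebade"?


LCS of "eddc" and "aebade"
DP table:
           a    e    b    a    d    e
      0    0    0    0    0    0    0
  e   0    0    1    1    1    1    1
  d   0    0    1    1    1    2    2
  d   0    0    1    1    1    2    2
  c   0    0    1    1    1    2    2
LCS length = dp[4][6] = 2

2


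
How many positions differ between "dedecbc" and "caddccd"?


Comparing "dedecbc" and "caddccd" position by position:
  Position 0: 'd' vs 'c' => DIFFER
  Position 1: 'e' vs 'a' => DIFFER
  Position 2: 'd' vs 'd' => same
  Position 3: 'e' vs 'd' => DIFFER
  Position 4: 'c' vs 'c' => same
  Position 5: 'b' vs 'c' => DIFFER
  Position 6: 'c' vs 'd' => DIFFER
Positions that differ: 5

5


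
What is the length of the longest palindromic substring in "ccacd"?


Input: "ccacd"
Checking substrings for palindromes:
  [1:4] "cac" (len 3) => palindrome
  [0:2] "cc" (len 2) => palindrome
Longest palindromic substring: "cac" with length 3

3


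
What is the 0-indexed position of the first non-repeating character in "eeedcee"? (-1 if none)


Input: eeedcee
Character frequencies:
  'c': 1
  'd': 1
  'e': 5
Scanning left to right for freq == 1:
  Position 0 ('e'): freq=5, skip
  Position 1 ('e'): freq=5, skip
  Position 2 ('e'): freq=5, skip
  Position 3 ('d'): unique! => answer = 3

3


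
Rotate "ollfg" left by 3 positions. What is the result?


Input: "ollfg", rotate left by 3
First 3 characters: "oll"
Remaining characters: "fg"
Concatenate remaining + first: "fg" + "oll" = "fgoll"

fgoll


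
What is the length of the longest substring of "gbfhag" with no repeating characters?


Input: "gbfhag"
Sliding window (track last position of each char):
  Position 0 ('g'): window [0,0] length 1 -- new best
  Position 1 ('b'): window [0,1] length 2 -- new best
  Position 2 ('f'): window [0,2] length 3 -- new best
  Position 3 ('h'): window [0,3] length 4 -- new best
  Position 4 ('a'): window [0,4] length 5 -- new best
  Position 5 ('g'): repeat (last at 0), move window start to 1
  Position 5 ('g'): window [1,5] length 5
Longest substring with no repeats: "gbfha" with length 5

5


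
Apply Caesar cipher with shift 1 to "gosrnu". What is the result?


Caesar cipher: shift "gosrnu" by 1
  'g' (pos 6) + 1 = pos 7 = 'h'
  'o' (pos 14) + 1 = pos 15 = 'p'
  's' (pos 18) + 1 = pos 19 = 't'
  'r' (pos 17) + 1 = pos 18 = 's'
  'n' (pos 13) + 1 = pos 14 = 'o'
  'u' (pos 20) + 1 = pos 21 = 'v'
Result: hptsov

hptsov


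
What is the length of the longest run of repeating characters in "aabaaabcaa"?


Input: "aabaaabcaa"
Scanning for longest run:
  Position 1 ('a'): continues run of 'a', length=2
  Position 2 ('b'): new char, reset run to 1
  Position 3 ('a'): new char, reset run to 1
  Position 4 ('a'): continues run of 'a', length=2
  Position 5 ('a'): continues run of 'a', length=3
  Position 6 ('b'): new char, reset run to 1
  Position 7 ('c'): new char, reset run to 1
  Position 8 ('a'): new char, reset run to 1
  Position 9 ('a'): continues run of 'a', length=2
Longest run: 'a' with length 3

3


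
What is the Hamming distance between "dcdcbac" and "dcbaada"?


Comparing "dcdcbac" and "dcbaada" position by position:
  Position 0: 'd' vs 'd' => same
  Position 1: 'c' vs 'c' => same
  Position 2: 'd' vs 'b' => differ
  Position 3: 'c' vs 'a' => differ
  Position 4: 'b' vs 'a' => differ
  Position 5: 'a' vs 'd' => differ
  Position 6: 'c' vs 'a' => differ
Total differences (Hamming distance): 5

5


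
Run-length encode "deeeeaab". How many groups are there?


Input: deeeeaab
Scanning for consecutive runs:
  Group 1: 'd' x 1 (positions 0-0)
  Group 2: 'e' x 4 (positions 1-4)
  Group 3: 'a' x 2 (positions 5-6)
  Group 4: 'b' x 1 (positions 7-7)
Total groups: 4

4


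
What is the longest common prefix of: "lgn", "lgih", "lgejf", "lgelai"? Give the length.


Words: lgn, lgih, lgejf, lgelai
  Position 0: all 'l' => match
  Position 1: all 'g' => match
  Position 2: ('n', 'i', 'e', 'e') => mismatch, stop
LCP = "lg" (length 2)

2


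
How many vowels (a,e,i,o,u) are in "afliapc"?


Input: afliapc
Checking each character:
  'a' at position 0: vowel (running total: 1)
  'f' at position 1: consonant
  'l' at position 2: consonant
  'i' at position 3: vowel (running total: 2)
  'a' at position 4: vowel (running total: 3)
  'p' at position 5: consonant
  'c' at position 6: consonant
Total vowels: 3

3


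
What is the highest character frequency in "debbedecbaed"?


Input: debbedecbaed
Character counts:
  'a': 1
  'b': 3
  'c': 1
  'd': 3
  'e': 4
Maximum frequency: 4

4


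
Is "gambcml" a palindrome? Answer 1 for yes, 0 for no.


Input: gambcml
Reversed: lmcbmag
  Compare pos 0 ('g') with pos 6 ('l'): MISMATCH
  Compare pos 1 ('a') with pos 5 ('m'): MISMATCH
  Compare pos 2 ('m') with pos 4 ('c'): MISMATCH
Result: not a palindrome

0


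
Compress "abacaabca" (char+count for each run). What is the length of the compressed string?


Input: abacaabca
Runs:
  'a' x 1 => "a1"
  'b' x 1 => "b1"
  'a' x 1 => "a1"
  'c' x 1 => "c1"
  'a' x 2 => "a2"
  'b' x 1 => "b1"
  'c' x 1 => "c1"
  'a' x 1 => "a1"
Compressed: "a1b1a1c1a2b1c1a1"
Compressed length: 16

16


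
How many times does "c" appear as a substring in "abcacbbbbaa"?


Searching for "c" in "abcacbbbbaa"
Scanning each position:
  Position 0: "a" => no
  Position 1: "b" => no
  Position 2: "c" => MATCH
  Position 3: "a" => no
  Position 4: "c" => MATCH
  Position 5: "b" => no
  Position 6: "b" => no
  Position 7: "b" => no
  Position 8: "b" => no
  Position 9: "a" => no
  Position 10: "a" => no
Total occurrences: 2

2


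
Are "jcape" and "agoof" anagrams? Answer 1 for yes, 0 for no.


Strings: "jcape", "agoof"
Sorted first:  acejp
Sorted second: afgoo
Differ at position 1: 'c' vs 'f' => not anagrams

0


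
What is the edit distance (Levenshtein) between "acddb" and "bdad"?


Computing edit distance: "acddb" -> "bdad"
DP table:
           b    d    a    d
      0    1    2    3    4
  a   1    1    2    2    3
  c   2    2    2    3    3
  d   3    3    2    3    3
  d   4    4    3    3    3
  b   5    4    4    4    4
Edit distance = dp[5][4] = 4

4


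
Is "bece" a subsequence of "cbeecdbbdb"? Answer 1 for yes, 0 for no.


Check if "bece" is a subsequence of "cbeecdbbdb"
Greedy scan:
  Position 0 ('c'): no match needed
  Position 1 ('b'): matches sub[0] = 'b'
  Position 2 ('e'): matches sub[1] = 'e'
  Position 3 ('e'): no match needed
  Position 4 ('c'): matches sub[2] = 'c'
  Position 5 ('d'): no match needed
  Position 6 ('b'): no match needed
  Position 7 ('b'): no match needed
  Position 8 ('d'): no match needed
  Position 9 ('b'): no match needed
Only matched 3/4 characters => not a subsequence

0


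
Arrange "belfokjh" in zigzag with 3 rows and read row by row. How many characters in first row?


Zigzag "belfokjh" into 3 rows:
Placing characters:
  'b' => row 0
  'e' => row 1
  'l' => row 2
  'f' => row 1
  'o' => row 0
  'k' => row 1
  'j' => row 2
  'h' => row 1
Rows:
  Row 0: "bo"
  Row 1: "efkh"
  Row 2: "lj"
First row length: 2

2


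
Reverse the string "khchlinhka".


Input: khchlinhka
Reading characters right to left:
  Position 9: 'a'
  Position 8: 'k'
  Position 7: 'h'
  Position 6: 'n'
  Position 5: 'i'
  Position 4: 'l'
  Position 3: 'h'
  Position 2: 'c'
  Position 1: 'h'
  Position 0: 'k'
Reversed: akhnilhchk

akhnilhchk


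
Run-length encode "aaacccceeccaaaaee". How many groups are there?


Input: aaacccceeccaaaaee
Scanning for consecutive runs:
  Group 1: 'a' x 3 (positions 0-2)
  Group 2: 'c' x 4 (positions 3-6)
  Group 3: 'e' x 2 (positions 7-8)
  Group 4: 'c' x 2 (positions 9-10)
  Group 5: 'a' x 4 (positions 11-14)
  Group 6: 'e' x 2 (positions 15-16)
Total groups: 6

6


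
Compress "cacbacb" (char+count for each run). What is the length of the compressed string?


Input: cacbacb
Runs:
  'c' x 1 => "c1"
  'a' x 1 => "a1"
  'c' x 1 => "c1"
  'b' x 1 => "b1"
  'a' x 1 => "a1"
  'c' x 1 => "c1"
  'b' x 1 => "b1"
Compressed: "c1a1c1b1a1c1b1"
Compressed length: 14

14


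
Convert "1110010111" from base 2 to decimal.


Input: "1110010111" in base 2
Positional expansion:
  Digit '1' (value 1) x 2^9 = 512
  Digit '1' (value 1) x 2^8 = 256
  Digit '1' (value 1) x 2^7 = 128
  Digit '0' (value 0) x 2^6 = 0
  Digit '0' (value 0) x 2^5 = 0
  Digit '1' (value 1) x 2^4 = 16
  Digit '0' (value 0) x 2^3 = 0
  Digit '1' (value 1) x 2^2 = 4
  Digit '1' (value 1) x 2^1 = 2
  Digit '1' (value 1) x 2^0 = 1
Sum = 919

919


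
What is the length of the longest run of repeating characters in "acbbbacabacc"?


Input: "acbbbacabacc"
Scanning for longest run:
  Position 1 ('c'): new char, reset run to 1
  Position 2 ('b'): new char, reset run to 1
  Position 3 ('b'): continues run of 'b', length=2
  Position 4 ('b'): continues run of 'b', length=3
  Position 5 ('a'): new char, reset run to 1
  Position 6 ('c'): new char, reset run to 1
  Position 7 ('a'): new char, reset run to 1
  Position 8 ('b'): new char, reset run to 1
  Position 9 ('a'): new char, reset run to 1
  Position 10 ('c'): new char, reset run to 1
  Position 11 ('c'): continues run of 'c', length=2
Longest run: 'b' with length 3

3


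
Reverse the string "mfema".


Input: mfema
Reading characters right to left:
  Position 4: 'a'
  Position 3: 'm'
  Position 2: 'e'
  Position 1: 'f'
  Position 0: 'm'
Reversed: amefm

amefm


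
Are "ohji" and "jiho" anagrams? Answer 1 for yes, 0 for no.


Strings: "ohji", "jiho"
Sorted first:  hijo
Sorted second: hijo
Sorted forms match => anagrams

1


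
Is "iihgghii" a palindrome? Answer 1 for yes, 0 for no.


Input: iihgghii
Reversed: iihgghii
  Compare pos 0 ('i') with pos 7 ('i'): match
  Compare pos 1 ('i') with pos 6 ('i'): match
  Compare pos 2 ('h') with pos 5 ('h'): match
  Compare pos 3 ('g') with pos 4 ('g'): match
Result: palindrome

1


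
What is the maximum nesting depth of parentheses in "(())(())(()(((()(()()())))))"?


Input: "(())(())(()(((()(()()())))))"
Tracking depth:
  Position 0 '(': depth becomes 1
  Position 1 '(': depth becomes 2
  Position 2 ')': depth becomes 1
  Position 3 ')': depth becomes 0
  Position 4 '(': depth becomes 1
  Position 5 '(': depth becomes 2
  Position 6 ')': depth becomes 1
  Position 7 ')': depth becomes 0
  Position 8 '(': depth becomes 1
  Position 9 '(': depth becomes 2
  Position 10 ')': depth becomes 1
  Position 11 '(': depth becomes 2
  Position 12 '(': depth becomes 3
  Position 13 '(': depth becomes 4
  Position 14 '(': depth becomes 5
  Position 15 ')': depth becomes 4
  Position 16 '(': depth becomes 5
  Position 17 '(': depth becomes 6
  Position 18 ')': depth becomes 5
  Position 19 '(': depth becomes 6
  Position 20 ')': depth becomes 5
  Position 21 '(': depth becomes 6
  Position 22 ')': depth becomes 5
  Position 23 ')': depth becomes 4
  Position 24 ')': depth becomes 3
  Position 25 ')': depth becomes 2
  Position 26 ')': depth becomes 1
  Position 27 ')': depth becomes 0
Maximum depth reached: 6

6


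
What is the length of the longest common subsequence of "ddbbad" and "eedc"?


LCS of "ddbbad" and "eedc"
DP table:
           e    e    d    c
      0    0    0    0    0
  d   0    0    0    1    1
  d   0    0    0    1    1
  b   0    0    0    1    1
  b   0    0    0    1    1
  a   0    0    0    1    1
  d   0    0    0    1    1
LCS length = dp[6][4] = 1

1


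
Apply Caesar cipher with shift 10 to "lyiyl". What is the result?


Caesar cipher: shift "lyiyl" by 10
  'l' (pos 11) + 10 = pos 21 = 'v'
  'y' (pos 24) + 10 = pos 8 = 'i'
  'i' (pos 8) + 10 = pos 18 = 's'
  'y' (pos 24) + 10 = pos 8 = 'i'
  'l' (pos 11) + 10 = pos 21 = 'v'
Result: visiv

visiv


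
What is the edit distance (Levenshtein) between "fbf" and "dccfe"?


Computing edit distance: "fbf" -> "dccfe"
DP table:
           d    c    c    f    e
      0    1    2    3    4    5
  f   1    1    2    3    3    4
  b   2    2    2    3    4    4
  f   3    3    3    3    3    4
Edit distance = dp[3][5] = 4

4


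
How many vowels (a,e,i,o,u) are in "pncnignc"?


Input: pncnignc
Checking each character:
  'p' at position 0: consonant
  'n' at position 1: consonant
  'c' at position 2: consonant
  'n' at position 3: consonant
  'i' at position 4: vowel (running total: 1)
  'g' at position 5: consonant
  'n' at position 6: consonant
  'c' at position 7: consonant
Total vowels: 1

1


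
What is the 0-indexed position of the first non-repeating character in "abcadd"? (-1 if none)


Input: abcadd
Character frequencies:
  'a': 2
  'b': 1
  'c': 1
  'd': 2
Scanning left to right for freq == 1:
  Position 0 ('a'): freq=2, skip
  Position 1 ('b'): unique! => answer = 1

1


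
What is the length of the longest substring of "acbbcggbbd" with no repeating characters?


Input: "acbbcggbbd"
Sliding window (track last position of each char):
  Position 0 ('a'): window [0,0] length 1 -- new best
  Position 1 ('c'): window [0,1] length 2 -- new best
  Position 2 ('b'): window [0,2] length 3 -- new best
  Position 3 ('b'): repeat (last at 2), move window start to 3
  Position 3 ('b'): window [3,3] length 1
  Position 4 ('c'): window [3,4] length 2
  Position 5 ('g'): window [3,5] length 3
  Position 6 ('g'): repeat (last at 5), move window start to 6
  Position 6 ('g'): window [6,6] length 1
  Position 7 ('b'): window [6,7] length 2
  Position 8 ('b'): repeat (last at 7), move window start to 8
  Position 8 ('b'): window [8,8] length 1
  Position 9 ('d'): window [8,9] length 2
Longest substring with no repeats: "acb" with length 3

3


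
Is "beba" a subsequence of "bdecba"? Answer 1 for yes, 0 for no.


Check if "beba" is a subsequence of "bdecba"
Greedy scan:
  Position 0 ('b'): matches sub[0] = 'b'
  Position 1 ('d'): no match needed
  Position 2 ('e'): matches sub[1] = 'e'
  Position 3 ('c'): no match needed
  Position 4 ('b'): matches sub[2] = 'b'
  Position 5 ('a'): matches sub[3] = 'a'
All 4 characters matched => is a subsequence

1


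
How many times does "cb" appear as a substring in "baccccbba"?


Searching for "cb" in "baccccbba"
Scanning each position:
  Position 0: "ba" => no
  Position 1: "ac" => no
  Position 2: "cc" => no
  Position 3: "cc" => no
  Position 4: "cc" => no
  Position 5: "cb" => MATCH
  Position 6: "bb" => no
  Position 7: "ba" => no
Total occurrences: 1

1


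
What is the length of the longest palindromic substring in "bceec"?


Input: "bceec"
Checking substrings for palindromes:
  [1:5] "ceec" (len 4) => palindrome
  [2:4] "ee" (len 2) => palindrome
Longest palindromic substring: "ceec" with length 4

4


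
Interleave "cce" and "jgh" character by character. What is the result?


Interleaving "cce" and "jgh":
  Position 0: 'c' from first, 'j' from second => "cj"
  Position 1: 'c' from first, 'g' from second => "cg"
  Position 2: 'e' from first, 'h' from second => "eh"
Result: cjcgeh

cjcgeh


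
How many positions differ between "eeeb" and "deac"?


Comparing "eeeb" and "deac" position by position:
  Position 0: 'e' vs 'd' => DIFFER
  Position 1: 'e' vs 'e' => same
  Position 2: 'e' vs 'a' => DIFFER
  Position 3: 'b' vs 'c' => DIFFER
Positions that differ: 3

3


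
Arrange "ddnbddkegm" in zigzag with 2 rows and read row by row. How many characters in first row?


Zigzag "ddnbddkegm" into 2 rows:
Placing characters:
  'd' => row 0
  'd' => row 1
  'n' => row 0
  'b' => row 1
  'd' => row 0
  'd' => row 1
  'k' => row 0
  'e' => row 1
  'g' => row 0
  'm' => row 1
Rows:
  Row 0: "dndkg"
  Row 1: "dbdem"
First row length: 5

5


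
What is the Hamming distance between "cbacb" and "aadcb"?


Comparing "cbacb" and "aadcb" position by position:
  Position 0: 'c' vs 'a' => differ
  Position 1: 'b' vs 'a' => differ
  Position 2: 'a' vs 'd' => differ
  Position 3: 'c' vs 'c' => same
  Position 4: 'b' vs 'b' => same
Total differences (Hamming distance): 3

3


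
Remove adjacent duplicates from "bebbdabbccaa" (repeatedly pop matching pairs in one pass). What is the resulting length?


Input: bebbdabbccaa
Stack-based adjacent duplicate removal:
  Read 'b': push. Stack: b
  Read 'e': push. Stack: be
  Read 'b': push. Stack: beb
  Read 'b': matches stack top 'b' => pop. Stack: be
  Read 'd': push. Stack: bed
  Read 'a': push. Stack: beda
  Read 'b': push. Stack: bedab
  Read 'b': matches stack top 'b' => pop. Stack: beda
  Read 'c': push. Stack: bedac
  Read 'c': matches stack top 'c' => pop. Stack: beda
  Read 'a': matches stack top 'a' => pop. Stack: bed
  Read 'a': push. Stack: beda
Final stack: "beda" (length 4)

4


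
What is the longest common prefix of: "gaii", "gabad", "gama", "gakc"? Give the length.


Words: gaii, gabad, gama, gakc
  Position 0: all 'g' => match
  Position 1: all 'a' => match
  Position 2: ('i', 'b', 'm', 'k') => mismatch, stop
LCP = "ga" (length 2)

2


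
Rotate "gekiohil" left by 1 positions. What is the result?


Input: "gekiohil", rotate left by 1
First 1 characters: "g"
Remaining characters: "ekiohil"
Concatenate remaining + first: "ekiohil" + "g" = "ekiohilg"

ekiohilg


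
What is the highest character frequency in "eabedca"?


Input: eabedca
Character counts:
  'a': 2
  'b': 1
  'c': 1
  'd': 1
  'e': 2
Maximum frequency: 2

2


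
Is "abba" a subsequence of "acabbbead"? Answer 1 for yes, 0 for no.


Check if "abba" is a subsequence of "acabbbead"
Greedy scan:
  Position 0 ('a'): matches sub[0] = 'a'
  Position 1 ('c'): no match needed
  Position 2 ('a'): no match needed
  Position 3 ('b'): matches sub[1] = 'b'
  Position 4 ('b'): matches sub[2] = 'b'
  Position 5 ('b'): no match needed
  Position 6 ('e'): no match needed
  Position 7 ('a'): matches sub[3] = 'a'
  Position 8 ('d'): no match needed
All 4 characters matched => is a subsequence

1


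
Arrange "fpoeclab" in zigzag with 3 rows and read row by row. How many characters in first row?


Zigzag "fpoeclab" into 3 rows:
Placing characters:
  'f' => row 0
  'p' => row 1
  'o' => row 2
  'e' => row 1
  'c' => row 0
  'l' => row 1
  'a' => row 2
  'b' => row 1
Rows:
  Row 0: "fc"
  Row 1: "pelb"
  Row 2: "oa"
First row length: 2

2


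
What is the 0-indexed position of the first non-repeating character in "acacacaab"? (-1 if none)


Input: acacacaab
Character frequencies:
  'a': 5
  'b': 1
  'c': 3
Scanning left to right for freq == 1:
  Position 0 ('a'): freq=5, skip
  Position 1 ('c'): freq=3, skip
  Position 2 ('a'): freq=5, skip
  Position 3 ('c'): freq=3, skip
  Position 4 ('a'): freq=5, skip
  Position 5 ('c'): freq=3, skip
  Position 6 ('a'): freq=5, skip
  Position 7 ('a'): freq=5, skip
  Position 8 ('b'): unique! => answer = 8

8


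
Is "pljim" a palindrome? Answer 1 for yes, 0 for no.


Input: pljim
Reversed: mijlp
  Compare pos 0 ('p') with pos 4 ('m'): MISMATCH
  Compare pos 1 ('l') with pos 3 ('i'): MISMATCH
Result: not a palindrome

0


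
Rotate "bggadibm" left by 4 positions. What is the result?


Input: "bggadibm", rotate left by 4
First 4 characters: "bgga"
Remaining characters: "dibm"
Concatenate remaining + first: "dibm" + "bgga" = "dibmbgga"

dibmbgga


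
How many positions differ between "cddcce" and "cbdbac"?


Comparing "cddcce" and "cbdbac" position by position:
  Position 0: 'c' vs 'c' => same
  Position 1: 'd' vs 'b' => DIFFER
  Position 2: 'd' vs 'd' => same
  Position 3: 'c' vs 'b' => DIFFER
  Position 4: 'c' vs 'a' => DIFFER
  Position 5: 'e' vs 'c' => DIFFER
Positions that differ: 4

4


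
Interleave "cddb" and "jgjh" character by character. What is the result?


Interleaving "cddb" and "jgjh":
  Position 0: 'c' from first, 'j' from second => "cj"
  Position 1: 'd' from first, 'g' from second => "dg"
  Position 2: 'd' from first, 'j' from second => "dj"
  Position 3: 'b' from first, 'h' from second => "bh"
Result: cjdgdjbh

cjdgdjbh


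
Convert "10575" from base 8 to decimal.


Input: "10575" in base 8
Positional expansion:
  Digit '1' (value 1) x 8^4 = 4096
  Digit '0' (value 0) x 8^3 = 0
  Digit '5' (value 5) x 8^2 = 320
  Digit '7' (value 7) x 8^1 = 56
  Digit '5' (value 5) x 8^0 = 5
Sum = 4477

4477


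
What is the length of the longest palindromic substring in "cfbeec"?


Input: "cfbeec"
Checking substrings for palindromes:
  [3:5] "ee" (len 2) => palindrome
Longest palindromic substring: "ee" with length 2

2


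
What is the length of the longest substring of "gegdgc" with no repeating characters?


Input: "gegdgc"
Sliding window (track last position of each char):
  Position 0 ('g'): window [0,0] length 1 -- new best
  Position 1 ('e'): window [0,1] length 2 -- new best
  Position 2 ('g'): repeat (last at 0), move window start to 1
  Position 2 ('g'): window [1,2] length 2
  Position 3 ('d'): window [1,3] length 3 -- new best
  Position 4 ('g'): repeat (last at 2), move window start to 3
  Position 4 ('g'): window [3,4] length 2
  Position 5 ('c'): window [3,5] length 3
Longest substring with no repeats: "egd" with length 3

3


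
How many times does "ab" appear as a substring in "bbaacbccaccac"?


Searching for "ab" in "bbaacbccaccac"
Scanning each position:
  Position 0: "bb" => no
  Position 1: "ba" => no
  Position 2: "aa" => no
  Position 3: "ac" => no
  Position 4: "cb" => no
  Position 5: "bc" => no
  Position 6: "cc" => no
  Position 7: "ca" => no
  Position 8: "ac" => no
  Position 9: "cc" => no
  Position 10: "ca" => no
  Position 11: "ac" => no
Total occurrences: 0

0


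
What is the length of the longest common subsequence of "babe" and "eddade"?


LCS of "babe" and "eddade"
DP table:
           e    d    d    a    d    e
      0    0    0    0    0    0    0
  b   0    0    0    0    0    0    0
  a   0    0    0    0    1    1    1
  b   0    0    0    0    1    1    1
  e   0    1    1    1    1    1    2
LCS length = dp[4][6] = 2

2


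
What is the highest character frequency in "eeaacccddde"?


Input: eeaacccddde
Character counts:
  'a': 2
  'c': 3
  'd': 3
  'e': 3
Maximum frequency: 3

3


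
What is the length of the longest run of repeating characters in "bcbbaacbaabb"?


Input: "bcbbaacbaabb"
Scanning for longest run:
  Position 1 ('c'): new char, reset run to 1
  Position 2 ('b'): new char, reset run to 1
  Position 3 ('b'): continues run of 'b', length=2
  Position 4 ('a'): new char, reset run to 1
  Position 5 ('a'): continues run of 'a', length=2
  Position 6 ('c'): new char, reset run to 1
  Position 7 ('b'): new char, reset run to 1
  Position 8 ('a'): new char, reset run to 1
  Position 9 ('a'): continues run of 'a', length=2
  Position 10 ('b'): new char, reset run to 1
  Position 11 ('b'): continues run of 'b', length=2
Longest run: 'b' with length 2

2


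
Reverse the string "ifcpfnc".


Input: ifcpfnc
Reading characters right to left:
  Position 6: 'c'
  Position 5: 'n'
  Position 4: 'f'
  Position 3: 'p'
  Position 2: 'c'
  Position 1: 'f'
  Position 0: 'i'
Reversed: cnfpcfi

cnfpcfi


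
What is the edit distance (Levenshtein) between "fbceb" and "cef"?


Computing edit distance: "fbceb" -> "cef"
DP table:
           c    e    f
      0    1    2    3
  f   1    1    2    2
  b   2    2    2    3
  c   3    2    3    3
  e   4    3    2    3
  b   5    4    3    3
Edit distance = dp[5][3] = 3

3


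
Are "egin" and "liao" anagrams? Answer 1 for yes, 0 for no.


Strings: "egin", "liao"
Sorted first:  egin
Sorted second: ailo
Differ at position 0: 'e' vs 'a' => not anagrams

0


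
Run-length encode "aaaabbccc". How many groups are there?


Input: aaaabbccc
Scanning for consecutive runs:
  Group 1: 'a' x 4 (positions 0-3)
  Group 2: 'b' x 2 (positions 4-5)
  Group 3: 'c' x 3 (positions 6-8)
Total groups: 3

3


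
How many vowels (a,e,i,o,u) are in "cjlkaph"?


Input: cjlkaph
Checking each character:
  'c' at position 0: consonant
  'j' at position 1: consonant
  'l' at position 2: consonant
  'k' at position 3: consonant
  'a' at position 4: vowel (running total: 1)
  'p' at position 5: consonant
  'h' at position 6: consonant
Total vowels: 1

1


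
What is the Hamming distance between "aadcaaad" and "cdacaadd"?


Comparing "aadcaaad" and "cdacaadd" position by position:
  Position 0: 'a' vs 'c' => differ
  Position 1: 'a' vs 'd' => differ
  Position 2: 'd' vs 'a' => differ
  Position 3: 'c' vs 'c' => same
  Position 4: 'a' vs 'a' => same
  Position 5: 'a' vs 'a' => same
  Position 6: 'a' vs 'd' => differ
  Position 7: 'd' vs 'd' => same
Total differences (Hamming distance): 4

4


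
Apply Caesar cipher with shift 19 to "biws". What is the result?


Caesar cipher: shift "biws" by 19
  'b' (pos 1) + 19 = pos 20 = 'u'
  'i' (pos 8) + 19 = pos 1 = 'b'
  'w' (pos 22) + 19 = pos 15 = 'p'
  's' (pos 18) + 19 = pos 11 = 'l'
Result: ubpl

ubpl


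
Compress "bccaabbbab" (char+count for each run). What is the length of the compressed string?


Input: bccaabbbab
Runs:
  'b' x 1 => "b1"
  'c' x 2 => "c2"
  'a' x 2 => "a2"
  'b' x 3 => "b3"
  'a' x 1 => "a1"
  'b' x 1 => "b1"
Compressed: "b1c2a2b3a1b1"
Compressed length: 12

12


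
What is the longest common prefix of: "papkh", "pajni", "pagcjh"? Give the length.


Words: papkh, pajni, pagcjh
  Position 0: all 'p' => match
  Position 1: all 'a' => match
  Position 2: ('p', 'j', 'g') => mismatch, stop
LCP = "pa" (length 2)

2


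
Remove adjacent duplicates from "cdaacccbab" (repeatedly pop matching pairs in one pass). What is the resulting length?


Input: cdaacccbab
Stack-based adjacent duplicate removal:
  Read 'c': push. Stack: c
  Read 'd': push. Stack: cd
  Read 'a': push. Stack: cda
  Read 'a': matches stack top 'a' => pop. Stack: cd
  Read 'c': push. Stack: cdc
  Read 'c': matches stack top 'c' => pop. Stack: cd
  Read 'c': push. Stack: cdc
  Read 'b': push. Stack: cdcb
  Read 'a': push. Stack: cdcba
  Read 'b': push. Stack: cdcbab
Final stack: "cdcbab" (length 6)

6


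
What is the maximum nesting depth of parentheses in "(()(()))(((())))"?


Input: "(()(()))(((())))"
Tracking depth:
  Position 0 '(': depth becomes 1
  Position 1 '(': depth becomes 2
  Position 2 ')': depth becomes 1
  Position 3 '(': depth becomes 2
  Position 4 '(': depth becomes 3
  Position 5 ')': depth becomes 2
  Position 6 ')': depth becomes 1
  Position 7 ')': depth becomes 0
  Position 8 '(': depth becomes 1
  Position 9 '(': depth becomes 2
  Position 10 '(': depth becomes 3
  Position 11 '(': depth becomes 4
  Position 12 ')': depth becomes 3
  Position 13 ')': depth becomes 2
  Position 14 ')': depth becomes 1
  Position 15 ')': depth becomes 0
Maximum depth reached: 4

4
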